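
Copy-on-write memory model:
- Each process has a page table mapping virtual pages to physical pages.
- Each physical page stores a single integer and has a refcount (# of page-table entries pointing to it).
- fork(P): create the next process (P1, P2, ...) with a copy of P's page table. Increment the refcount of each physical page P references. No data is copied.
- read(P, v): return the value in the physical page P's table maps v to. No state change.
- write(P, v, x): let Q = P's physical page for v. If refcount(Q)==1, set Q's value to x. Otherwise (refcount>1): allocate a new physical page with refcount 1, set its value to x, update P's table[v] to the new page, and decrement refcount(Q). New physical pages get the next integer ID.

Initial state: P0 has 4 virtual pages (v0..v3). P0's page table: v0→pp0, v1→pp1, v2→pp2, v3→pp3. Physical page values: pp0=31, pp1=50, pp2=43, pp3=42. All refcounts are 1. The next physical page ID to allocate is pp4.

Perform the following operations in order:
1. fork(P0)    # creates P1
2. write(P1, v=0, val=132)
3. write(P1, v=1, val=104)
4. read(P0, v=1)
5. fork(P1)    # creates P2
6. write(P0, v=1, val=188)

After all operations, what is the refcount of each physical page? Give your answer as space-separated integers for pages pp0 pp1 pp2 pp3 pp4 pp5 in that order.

Op 1: fork(P0) -> P1. 4 ppages; refcounts: pp0:2 pp1:2 pp2:2 pp3:2
Op 2: write(P1, v0, 132). refcount(pp0)=2>1 -> COPY to pp4. 5 ppages; refcounts: pp0:1 pp1:2 pp2:2 pp3:2 pp4:1
Op 3: write(P1, v1, 104). refcount(pp1)=2>1 -> COPY to pp5. 6 ppages; refcounts: pp0:1 pp1:1 pp2:2 pp3:2 pp4:1 pp5:1
Op 4: read(P0, v1) -> 50. No state change.
Op 5: fork(P1) -> P2. 6 ppages; refcounts: pp0:1 pp1:1 pp2:3 pp3:3 pp4:2 pp5:2
Op 6: write(P0, v1, 188). refcount(pp1)=1 -> write in place. 6 ppages; refcounts: pp0:1 pp1:1 pp2:3 pp3:3 pp4:2 pp5:2

Answer: 1 1 3 3 2 2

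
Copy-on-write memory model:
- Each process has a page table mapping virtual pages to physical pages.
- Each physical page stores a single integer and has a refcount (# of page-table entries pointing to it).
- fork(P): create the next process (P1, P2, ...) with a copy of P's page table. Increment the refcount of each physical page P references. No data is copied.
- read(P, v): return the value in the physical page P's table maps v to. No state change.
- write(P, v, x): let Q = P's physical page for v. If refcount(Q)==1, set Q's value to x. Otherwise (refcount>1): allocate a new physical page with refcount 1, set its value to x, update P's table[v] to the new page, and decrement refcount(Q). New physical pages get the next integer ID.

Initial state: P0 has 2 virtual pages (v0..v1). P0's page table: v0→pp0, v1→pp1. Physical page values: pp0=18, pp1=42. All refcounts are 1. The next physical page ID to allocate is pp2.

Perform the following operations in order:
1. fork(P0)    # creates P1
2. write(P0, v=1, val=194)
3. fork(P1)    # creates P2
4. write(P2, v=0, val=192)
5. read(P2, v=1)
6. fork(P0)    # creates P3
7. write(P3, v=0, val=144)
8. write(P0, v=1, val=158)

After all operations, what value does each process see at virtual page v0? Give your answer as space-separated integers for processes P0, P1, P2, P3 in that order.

Op 1: fork(P0) -> P1. 2 ppages; refcounts: pp0:2 pp1:2
Op 2: write(P0, v1, 194). refcount(pp1)=2>1 -> COPY to pp2. 3 ppages; refcounts: pp0:2 pp1:1 pp2:1
Op 3: fork(P1) -> P2. 3 ppages; refcounts: pp0:3 pp1:2 pp2:1
Op 4: write(P2, v0, 192). refcount(pp0)=3>1 -> COPY to pp3. 4 ppages; refcounts: pp0:2 pp1:2 pp2:1 pp3:1
Op 5: read(P2, v1) -> 42. No state change.
Op 6: fork(P0) -> P3. 4 ppages; refcounts: pp0:3 pp1:2 pp2:2 pp3:1
Op 7: write(P3, v0, 144). refcount(pp0)=3>1 -> COPY to pp4. 5 ppages; refcounts: pp0:2 pp1:2 pp2:2 pp3:1 pp4:1
Op 8: write(P0, v1, 158). refcount(pp2)=2>1 -> COPY to pp5. 6 ppages; refcounts: pp0:2 pp1:2 pp2:1 pp3:1 pp4:1 pp5:1
P0: v0 -> pp0 = 18
P1: v0 -> pp0 = 18
P2: v0 -> pp3 = 192
P3: v0 -> pp4 = 144

Answer: 18 18 192 144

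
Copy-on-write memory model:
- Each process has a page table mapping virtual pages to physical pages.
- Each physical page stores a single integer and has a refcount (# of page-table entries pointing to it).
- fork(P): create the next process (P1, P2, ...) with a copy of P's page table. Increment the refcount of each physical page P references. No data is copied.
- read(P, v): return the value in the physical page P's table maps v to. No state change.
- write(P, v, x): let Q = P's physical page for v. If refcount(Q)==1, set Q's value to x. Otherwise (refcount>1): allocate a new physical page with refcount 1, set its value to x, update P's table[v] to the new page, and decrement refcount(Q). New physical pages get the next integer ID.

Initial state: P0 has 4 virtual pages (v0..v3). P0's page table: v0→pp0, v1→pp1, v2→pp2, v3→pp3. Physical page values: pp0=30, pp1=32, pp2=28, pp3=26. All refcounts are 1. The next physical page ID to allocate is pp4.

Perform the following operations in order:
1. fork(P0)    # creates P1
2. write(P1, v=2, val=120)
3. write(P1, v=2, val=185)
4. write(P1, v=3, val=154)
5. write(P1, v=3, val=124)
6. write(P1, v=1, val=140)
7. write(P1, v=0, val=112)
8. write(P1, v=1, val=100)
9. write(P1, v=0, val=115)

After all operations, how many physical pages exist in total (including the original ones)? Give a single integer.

Op 1: fork(P0) -> P1. 4 ppages; refcounts: pp0:2 pp1:2 pp2:2 pp3:2
Op 2: write(P1, v2, 120). refcount(pp2)=2>1 -> COPY to pp4. 5 ppages; refcounts: pp0:2 pp1:2 pp2:1 pp3:2 pp4:1
Op 3: write(P1, v2, 185). refcount(pp4)=1 -> write in place. 5 ppages; refcounts: pp0:2 pp1:2 pp2:1 pp3:2 pp4:1
Op 4: write(P1, v3, 154). refcount(pp3)=2>1 -> COPY to pp5. 6 ppages; refcounts: pp0:2 pp1:2 pp2:1 pp3:1 pp4:1 pp5:1
Op 5: write(P1, v3, 124). refcount(pp5)=1 -> write in place. 6 ppages; refcounts: pp0:2 pp1:2 pp2:1 pp3:1 pp4:1 pp5:1
Op 6: write(P1, v1, 140). refcount(pp1)=2>1 -> COPY to pp6. 7 ppages; refcounts: pp0:2 pp1:1 pp2:1 pp3:1 pp4:1 pp5:1 pp6:1
Op 7: write(P1, v0, 112). refcount(pp0)=2>1 -> COPY to pp7. 8 ppages; refcounts: pp0:1 pp1:1 pp2:1 pp3:1 pp4:1 pp5:1 pp6:1 pp7:1
Op 8: write(P1, v1, 100). refcount(pp6)=1 -> write in place. 8 ppages; refcounts: pp0:1 pp1:1 pp2:1 pp3:1 pp4:1 pp5:1 pp6:1 pp7:1
Op 9: write(P1, v0, 115). refcount(pp7)=1 -> write in place. 8 ppages; refcounts: pp0:1 pp1:1 pp2:1 pp3:1 pp4:1 pp5:1 pp6:1 pp7:1

Answer: 8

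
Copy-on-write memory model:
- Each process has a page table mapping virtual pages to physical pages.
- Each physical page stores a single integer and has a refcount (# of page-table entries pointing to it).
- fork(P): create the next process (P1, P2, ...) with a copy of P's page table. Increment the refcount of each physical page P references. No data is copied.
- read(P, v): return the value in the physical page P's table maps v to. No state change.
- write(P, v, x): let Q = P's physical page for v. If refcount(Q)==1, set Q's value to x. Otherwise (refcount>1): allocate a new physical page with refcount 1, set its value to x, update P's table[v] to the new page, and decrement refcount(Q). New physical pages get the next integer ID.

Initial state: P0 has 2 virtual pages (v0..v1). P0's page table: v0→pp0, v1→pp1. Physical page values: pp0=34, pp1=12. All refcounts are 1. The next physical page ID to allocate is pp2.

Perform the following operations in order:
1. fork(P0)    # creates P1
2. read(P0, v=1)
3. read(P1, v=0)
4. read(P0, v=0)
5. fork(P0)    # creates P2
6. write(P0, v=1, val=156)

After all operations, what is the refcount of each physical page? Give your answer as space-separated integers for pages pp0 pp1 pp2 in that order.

Answer: 3 2 1

Derivation:
Op 1: fork(P0) -> P1. 2 ppages; refcounts: pp0:2 pp1:2
Op 2: read(P0, v1) -> 12. No state change.
Op 3: read(P1, v0) -> 34. No state change.
Op 4: read(P0, v0) -> 34. No state change.
Op 5: fork(P0) -> P2. 2 ppages; refcounts: pp0:3 pp1:3
Op 6: write(P0, v1, 156). refcount(pp1)=3>1 -> COPY to pp2. 3 ppages; refcounts: pp0:3 pp1:2 pp2:1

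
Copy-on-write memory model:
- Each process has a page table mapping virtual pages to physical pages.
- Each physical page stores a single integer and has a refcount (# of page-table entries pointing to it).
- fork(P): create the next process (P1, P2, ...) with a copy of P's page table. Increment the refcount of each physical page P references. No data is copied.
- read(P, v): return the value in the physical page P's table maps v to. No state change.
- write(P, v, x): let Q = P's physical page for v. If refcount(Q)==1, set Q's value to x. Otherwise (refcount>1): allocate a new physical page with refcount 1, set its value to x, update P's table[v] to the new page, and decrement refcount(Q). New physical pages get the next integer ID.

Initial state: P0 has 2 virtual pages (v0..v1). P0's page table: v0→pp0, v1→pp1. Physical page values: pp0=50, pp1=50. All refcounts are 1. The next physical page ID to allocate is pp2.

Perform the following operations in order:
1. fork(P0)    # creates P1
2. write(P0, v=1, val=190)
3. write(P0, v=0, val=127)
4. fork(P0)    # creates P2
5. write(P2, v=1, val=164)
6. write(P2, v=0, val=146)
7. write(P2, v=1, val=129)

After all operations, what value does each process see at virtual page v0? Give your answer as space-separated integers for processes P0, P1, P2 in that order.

Answer: 127 50 146

Derivation:
Op 1: fork(P0) -> P1. 2 ppages; refcounts: pp0:2 pp1:2
Op 2: write(P0, v1, 190). refcount(pp1)=2>1 -> COPY to pp2. 3 ppages; refcounts: pp0:2 pp1:1 pp2:1
Op 3: write(P0, v0, 127). refcount(pp0)=2>1 -> COPY to pp3. 4 ppages; refcounts: pp0:1 pp1:1 pp2:1 pp3:1
Op 4: fork(P0) -> P2. 4 ppages; refcounts: pp0:1 pp1:1 pp2:2 pp3:2
Op 5: write(P2, v1, 164). refcount(pp2)=2>1 -> COPY to pp4. 5 ppages; refcounts: pp0:1 pp1:1 pp2:1 pp3:2 pp4:1
Op 6: write(P2, v0, 146). refcount(pp3)=2>1 -> COPY to pp5. 6 ppages; refcounts: pp0:1 pp1:1 pp2:1 pp3:1 pp4:1 pp5:1
Op 7: write(P2, v1, 129). refcount(pp4)=1 -> write in place. 6 ppages; refcounts: pp0:1 pp1:1 pp2:1 pp3:1 pp4:1 pp5:1
P0: v0 -> pp3 = 127
P1: v0 -> pp0 = 50
P2: v0 -> pp5 = 146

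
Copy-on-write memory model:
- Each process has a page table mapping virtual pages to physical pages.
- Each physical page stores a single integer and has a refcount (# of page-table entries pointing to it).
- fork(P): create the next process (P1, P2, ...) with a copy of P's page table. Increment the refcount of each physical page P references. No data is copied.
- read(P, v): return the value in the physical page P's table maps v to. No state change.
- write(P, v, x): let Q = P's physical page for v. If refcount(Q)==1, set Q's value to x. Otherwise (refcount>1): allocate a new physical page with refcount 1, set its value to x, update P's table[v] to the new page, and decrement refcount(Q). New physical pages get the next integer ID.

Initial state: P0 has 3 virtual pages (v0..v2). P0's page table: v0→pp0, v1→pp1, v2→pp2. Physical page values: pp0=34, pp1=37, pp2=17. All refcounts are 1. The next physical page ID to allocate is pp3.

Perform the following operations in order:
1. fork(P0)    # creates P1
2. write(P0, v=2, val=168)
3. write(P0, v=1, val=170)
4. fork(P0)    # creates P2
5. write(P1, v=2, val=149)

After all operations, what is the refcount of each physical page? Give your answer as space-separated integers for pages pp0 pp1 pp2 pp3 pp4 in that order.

Op 1: fork(P0) -> P1. 3 ppages; refcounts: pp0:2 pp1:2 pp2:2
Op 2: write(P0, v2, 168). refcount(pp2)=2>1 -> COPY to pp3. 4 ppages; refcounts: pp0:2 pp1:2 pp2:1 pp3:1
Op 3: write(P0, v1, 170). refcount(pp1)=2>1 -> COPY to pp4. 5 ppages; refcounts: pp0:2 pp1:1 pp2:1 pp3:1 pp4:1
Op 4: fork(P0) -> P2. 5 ppages; refcounts: pp0:3 pp1:1 pp2:1 pp3:2 pp4:2
Op 5: write(P1, v2, 149). refcount(pp2)=1 -> write in place. 5 ppages; refcounts: pp0:3 pp1:1 pp2:1 pp3:2 pp4:2

Answer: 3 1 1 2 2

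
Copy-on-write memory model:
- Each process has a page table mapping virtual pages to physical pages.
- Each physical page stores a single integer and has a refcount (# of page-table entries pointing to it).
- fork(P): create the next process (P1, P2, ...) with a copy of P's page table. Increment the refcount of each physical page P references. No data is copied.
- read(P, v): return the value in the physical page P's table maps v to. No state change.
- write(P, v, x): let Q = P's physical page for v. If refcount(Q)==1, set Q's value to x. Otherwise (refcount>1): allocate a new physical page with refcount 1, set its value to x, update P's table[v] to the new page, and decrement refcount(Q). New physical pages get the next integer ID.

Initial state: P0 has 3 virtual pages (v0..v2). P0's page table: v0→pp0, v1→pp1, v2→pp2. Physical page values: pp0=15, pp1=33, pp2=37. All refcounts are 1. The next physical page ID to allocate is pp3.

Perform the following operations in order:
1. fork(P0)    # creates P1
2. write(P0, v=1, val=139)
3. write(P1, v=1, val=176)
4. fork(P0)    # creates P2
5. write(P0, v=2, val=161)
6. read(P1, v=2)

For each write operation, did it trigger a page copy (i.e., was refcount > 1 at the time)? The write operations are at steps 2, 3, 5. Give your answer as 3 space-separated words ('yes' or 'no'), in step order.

Op 1: fork(P0) -> P1. 3 ppages; refcounts: pp0:2 pp1:2 pp2:2
Op 2: write(P0, v1, 139). refcount(pp1)=2>1 -> COPY to pp3. 4 ppages; refcounts: pp0:2 pp1:1 pp2:2 pp3:1
Op 3: write(P1, v1, 176). refcount(pp1)=1 -> write in place. 4 ppages; refcounts: pp0:2 pp1:1 pp2:2 pp3:1
Op 4: fork(P0) -> P2. 4 ppages; refcounts: pp0:3 pp1:1 pp2:3 pp3:2
Op 5: write(P0, v2, 161). refcount(pp2)=3>1 -> COPY to pp4. 5 ppages; refcounts: pp0:3 pp1:1 pp2:2 pp3:2 pp4:1
Op 6: read(P1, v2) -> 37. No state change.

yes no yes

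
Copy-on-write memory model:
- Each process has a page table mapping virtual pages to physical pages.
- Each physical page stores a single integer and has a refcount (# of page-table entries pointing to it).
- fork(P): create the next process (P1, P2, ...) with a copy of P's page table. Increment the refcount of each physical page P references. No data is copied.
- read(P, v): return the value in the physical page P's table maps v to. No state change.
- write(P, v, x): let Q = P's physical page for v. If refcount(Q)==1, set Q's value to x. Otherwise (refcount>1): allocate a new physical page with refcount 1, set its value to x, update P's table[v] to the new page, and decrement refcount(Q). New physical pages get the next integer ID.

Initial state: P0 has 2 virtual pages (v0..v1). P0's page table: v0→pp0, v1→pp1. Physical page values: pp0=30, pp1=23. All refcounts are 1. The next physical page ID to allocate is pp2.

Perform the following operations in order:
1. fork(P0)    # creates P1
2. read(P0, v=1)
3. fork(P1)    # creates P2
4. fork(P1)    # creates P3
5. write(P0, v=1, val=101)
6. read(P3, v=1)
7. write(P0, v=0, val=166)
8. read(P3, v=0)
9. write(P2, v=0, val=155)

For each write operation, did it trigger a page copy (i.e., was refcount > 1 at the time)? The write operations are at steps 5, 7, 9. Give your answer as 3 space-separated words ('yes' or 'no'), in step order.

Op 1: fork(P0) -> P1. 2 ppages; refcounts: pp0:2 pp1:2
Op 2: read(P0, v1) -> 23. No state change.
Op 3: fork(P1) -> P2. 2 ppages; refcounts: pp0:3 pp1:3
Op 4: fork(P1) -> P3. 2 ppages; refcounts: pp0:4 pp1:4
Op 5: write(P0, v1, 101). refcount(pp1)=4>1 -> COPY to pp2. 3 ppages; refcounts: pp0:4 pp1:3 pp2:1
Op 6: read(P3, v1) -> 23. No state change.
Op 7: write(P0, v0, 166). refcount(pp0)=4>1 -> COPY to pp3. 4 ppages; refcounts: pp0:3 pp1:3 pp2:1 pp3:1
Op 8: read(P3, v0) -> 30. No state change.
Op 9: write(P2, v0, 155). refcount(pp0)=3>1 -> COPY to pp4. 5 ppages; refcounts: pp0:2 pp1:3 pp2:1 pp3:1 pp4:1

yes yes yes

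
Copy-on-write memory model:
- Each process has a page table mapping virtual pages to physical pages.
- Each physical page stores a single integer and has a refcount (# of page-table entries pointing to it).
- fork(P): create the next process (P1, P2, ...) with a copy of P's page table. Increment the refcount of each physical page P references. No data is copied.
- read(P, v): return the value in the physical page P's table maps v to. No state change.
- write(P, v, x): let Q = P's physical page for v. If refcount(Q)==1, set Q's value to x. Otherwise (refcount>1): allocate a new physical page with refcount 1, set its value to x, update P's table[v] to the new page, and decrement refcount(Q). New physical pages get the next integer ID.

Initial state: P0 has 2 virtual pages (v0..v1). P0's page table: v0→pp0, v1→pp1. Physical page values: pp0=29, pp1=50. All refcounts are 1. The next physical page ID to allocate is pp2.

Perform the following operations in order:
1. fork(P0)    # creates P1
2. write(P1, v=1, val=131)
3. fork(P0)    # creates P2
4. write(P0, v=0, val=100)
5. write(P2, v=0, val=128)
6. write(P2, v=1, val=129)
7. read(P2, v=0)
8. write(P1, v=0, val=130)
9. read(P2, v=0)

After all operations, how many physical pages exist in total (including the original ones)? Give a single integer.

Answer: 6

Derivation:
Op 1: fork(P0) -> P1. 2 ppages; refcounts: pp0:2 pp1:2
Op 2: write(P1, v1, 131). refcount(pp1)=2>1 -> COPY to pp2. 3 ppages; refcounts: pp0:2 pp1:1 pp2:1
Op 3: fork(P0) -> P2. 3 ppages; refcounts: pp0:3 pp1:2 pp2:1
Op 4: write(P0, v0, 100). refcount(pp0)=3>1 -> COPY to pp3. 4 ppages; refcounts: pp0:2 pp1:2 pp2:1 pp3:1
Op 5: write(P2, v0, 128). refcount(pp0)=2>1 -> COPY to pp4. 5 ppages; refcounts: pp0:1 pp1:2 pp2:1 pp3:1 pp4:1
Op 6: write(P2, v1, 129). refcount(pp1)=2>1 -> COPY to pp5. 6 ppages; refcounts: pp0:1 pp1:1 pp2:1 pp3:1 pp4:1 pp5:1
Op 7: read(P2, v0) -> 128. No state change.
Op 8: write(P1, v0, 130). refcount(pp0)=1 -> write in place. 6 ppages; refcounts: pp0:1 pp1:1 pp2:1 pp3:1 pp4:1 pp5:1
Op 9: read(P2, v0) -> 128. No state change.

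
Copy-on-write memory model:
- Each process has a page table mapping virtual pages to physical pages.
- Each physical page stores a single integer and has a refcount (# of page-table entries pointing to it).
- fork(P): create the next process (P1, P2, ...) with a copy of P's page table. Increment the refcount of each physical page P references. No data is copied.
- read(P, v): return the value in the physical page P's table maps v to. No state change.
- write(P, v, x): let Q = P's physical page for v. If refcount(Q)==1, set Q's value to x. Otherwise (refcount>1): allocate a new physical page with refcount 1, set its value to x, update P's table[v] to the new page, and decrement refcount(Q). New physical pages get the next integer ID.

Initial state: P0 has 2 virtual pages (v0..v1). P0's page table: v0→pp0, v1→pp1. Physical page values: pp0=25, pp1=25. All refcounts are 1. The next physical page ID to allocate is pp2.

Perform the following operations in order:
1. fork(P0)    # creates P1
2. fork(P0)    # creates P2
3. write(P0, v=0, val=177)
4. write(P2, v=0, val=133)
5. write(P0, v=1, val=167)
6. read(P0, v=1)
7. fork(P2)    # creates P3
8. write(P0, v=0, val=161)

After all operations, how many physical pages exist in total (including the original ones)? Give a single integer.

Op 1: fork(P0) -> P1. 2 ppages; refcounts: pp0:2 pp1:2
Op 2: fork(P0) -> P2. 2 ppages; refcounts: pp0:3 pp1:3
Op 3: write(P0, v0, 177). refcount(pp0)=3>1 -> COPY to pp2. 3 ppages; refcounts: pp0:2 pp1:3 pp2:1
Op 4: write(P2, v0, 133). refcount(pp0)=2>1 -> COPY to pp3. 4 ppages; refcounts: pp0:1 pp1:3 pp2:1 pp3:1
Op 5: write(P0, v1, 167). refcount(pp1)=3>1 -> COPY to pp4. 5 ppages; refcounts: pp0:1 pp1:2 pp2:1 pp3:1 pp4:1
Op 6: read(P0, v1) -> 167. No state change.
Op 7: fork(P2) -> P3. 5 ppages; refcounts: pp0:1 pp1:3 pp2:1 pp3:2 pp4:1
Op 8: write(P0, v0, 161). refcount(pp2)=1 -> write in place. 5 ppages; refcounts: pp0:1 pp1:3 pp2:1 pp3:2 pp4:1

Answer: 5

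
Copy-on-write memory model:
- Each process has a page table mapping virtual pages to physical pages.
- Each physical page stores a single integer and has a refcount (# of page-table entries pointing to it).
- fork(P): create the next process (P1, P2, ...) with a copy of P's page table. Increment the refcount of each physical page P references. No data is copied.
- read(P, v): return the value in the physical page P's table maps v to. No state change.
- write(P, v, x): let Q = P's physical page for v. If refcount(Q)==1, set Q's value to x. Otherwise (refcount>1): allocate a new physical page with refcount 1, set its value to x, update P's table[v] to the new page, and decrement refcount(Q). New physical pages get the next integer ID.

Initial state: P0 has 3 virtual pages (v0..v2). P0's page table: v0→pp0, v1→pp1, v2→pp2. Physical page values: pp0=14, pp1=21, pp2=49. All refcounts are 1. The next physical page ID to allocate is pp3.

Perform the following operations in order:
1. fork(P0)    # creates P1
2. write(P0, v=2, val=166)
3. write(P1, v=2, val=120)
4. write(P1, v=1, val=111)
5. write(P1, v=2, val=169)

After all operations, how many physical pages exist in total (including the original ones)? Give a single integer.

Op 1: fork(P0) -> P1. 3 ppages; refcounts: pp0:2 pp1:2 pp2:2
Op 2: write(P0, v2, 166). refcount(pp2)=2>1 -> COPY to pp3. 4 ppages; refcounts: pp0:2 pp1:2 pp2:1 pp3:1
Op 3: write(P1, v2, 120). refcount(pp2)=1 -> write in place. 4 ppages; refcounts: pp0:2 pp1:2 pp2:1 pp3:1
Op 4: write(P1, v1, 111). refcount(pp1)=2>1 -> COPY to pp4. 5 ppages; refcounts: pp0:2 pp1:1 pp2:1 pp3:1 pp4:1
Op 5: write(P1, v2, 169). refcount(pp2)=1 -> write in place. 5 ppages; refcounts: pp0:2 pp1:1 pp2:1 pp3:1 pp4:1

Answer: 5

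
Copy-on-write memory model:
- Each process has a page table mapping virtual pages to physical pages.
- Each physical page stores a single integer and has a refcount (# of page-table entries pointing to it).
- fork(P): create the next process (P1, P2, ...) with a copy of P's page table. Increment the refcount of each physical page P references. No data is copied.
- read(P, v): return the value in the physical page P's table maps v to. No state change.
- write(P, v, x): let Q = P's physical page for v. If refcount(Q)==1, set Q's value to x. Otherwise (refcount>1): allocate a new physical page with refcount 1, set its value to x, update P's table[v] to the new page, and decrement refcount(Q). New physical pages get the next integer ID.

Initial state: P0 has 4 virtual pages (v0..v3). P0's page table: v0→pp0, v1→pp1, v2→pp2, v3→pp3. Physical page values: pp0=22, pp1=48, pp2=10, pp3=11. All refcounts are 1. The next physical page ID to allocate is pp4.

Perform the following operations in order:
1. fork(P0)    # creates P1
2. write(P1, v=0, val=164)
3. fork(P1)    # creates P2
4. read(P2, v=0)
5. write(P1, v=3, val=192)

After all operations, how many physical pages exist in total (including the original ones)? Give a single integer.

Answer: 6

Derivation:
Op 1: fork(P0) -> P1. 4 ppages; refcounts: pp0:2 pp1:2 pp2:2 pp3:2
Op 2: write(P1, v0, 164). refcount(pp0)=2>1 -> COPY to pp4. 5 ppages; refcounts: pp0:1 pp1:2 pp2:2 pp3:2 pp4:1
Op 3: fork(P1) -> P2. 5 ppages; refcounts: pp0:1 pp1:3 pp2:3 pp3:3 pp4:2
Op 4: read(P2, v0) -> 164. No state change.
Op 5: write(P1, v3, 192). refcount(pp3)=3>1 -> COPY to pp5. 6 ppages; refcounts: pp0:1 pp1:3 pp2:3 pp3:2 pp4:2 pp5:1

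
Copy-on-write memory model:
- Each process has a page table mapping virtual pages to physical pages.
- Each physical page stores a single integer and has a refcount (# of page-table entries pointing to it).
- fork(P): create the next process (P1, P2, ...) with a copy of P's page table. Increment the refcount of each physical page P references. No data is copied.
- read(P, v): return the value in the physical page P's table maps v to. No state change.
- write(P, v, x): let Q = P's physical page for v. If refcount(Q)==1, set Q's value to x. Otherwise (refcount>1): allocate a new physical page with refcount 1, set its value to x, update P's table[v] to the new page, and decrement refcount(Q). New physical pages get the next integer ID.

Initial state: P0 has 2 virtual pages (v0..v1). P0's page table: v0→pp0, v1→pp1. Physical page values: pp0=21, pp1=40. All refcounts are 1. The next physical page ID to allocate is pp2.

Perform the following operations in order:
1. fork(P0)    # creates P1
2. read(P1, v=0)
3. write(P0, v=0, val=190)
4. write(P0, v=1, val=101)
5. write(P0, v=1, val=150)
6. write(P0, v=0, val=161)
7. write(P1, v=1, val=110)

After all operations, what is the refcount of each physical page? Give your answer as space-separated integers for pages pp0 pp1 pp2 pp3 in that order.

Op 1: fork(P0) -> P1. 2 ppages; refcounts: pp0:2 pp1:2
Op 2: read(P1, v0) -> 21. No state change.
Op 3: write(P0, v0, 190). refcount(pp0)=2>1 -> COPY to pp2. 3 ppages; refcounts: pp0:1 pp1:2 pp2:1
Op 4: write(P0, v1, 101). refcount(pp1)=2>1 -> COPY to pp3. 4 ppages; refcounts: pp0:1 pp1:1 pp2:1 pp3:1
Op 5: write(P0, v1, 150). refcount(pp3)=1 -> write in place. 4 ppages; refcounts: pp0:1 pp1:1 pp2:1 pp3:1
Op 6: write(P0, v0, 161). refcount(pp2)=1 -> write in place. 4 ppages; refcounts: pp0:1 pp1:1 pp2:1 pp3:1
Op 7: write(P1, v1, 110). refcount(pp1)=1 -> write in place. 4 ppages; refcounts: pp0:1 pp1:1 pp2:1 pp3:1

Answer: 1 1 1 1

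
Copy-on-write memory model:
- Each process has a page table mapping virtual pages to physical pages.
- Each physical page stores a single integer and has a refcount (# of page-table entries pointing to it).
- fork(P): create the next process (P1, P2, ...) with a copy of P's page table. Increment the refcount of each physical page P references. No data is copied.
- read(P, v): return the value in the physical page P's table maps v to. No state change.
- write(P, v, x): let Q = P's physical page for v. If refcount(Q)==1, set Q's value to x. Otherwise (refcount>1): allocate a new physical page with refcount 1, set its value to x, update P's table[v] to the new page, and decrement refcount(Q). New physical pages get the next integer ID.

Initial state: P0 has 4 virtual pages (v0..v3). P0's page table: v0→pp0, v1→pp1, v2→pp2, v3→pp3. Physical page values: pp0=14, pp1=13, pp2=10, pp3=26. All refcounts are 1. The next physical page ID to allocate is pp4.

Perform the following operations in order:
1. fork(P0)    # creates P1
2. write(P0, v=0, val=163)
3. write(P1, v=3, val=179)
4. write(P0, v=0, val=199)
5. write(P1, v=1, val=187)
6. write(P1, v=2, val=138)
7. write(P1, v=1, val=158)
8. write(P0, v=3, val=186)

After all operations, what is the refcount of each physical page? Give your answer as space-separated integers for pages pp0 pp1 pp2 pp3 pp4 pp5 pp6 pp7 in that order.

Answer: 1 1 1 1 1 1 1 1

Derivation:
Op 1: fork(P0) -> P1. 4 ppages; refcounts: pp0:2 pp1:2 pp2:2 pp3:2
Op 2: write(P0, v0, 163). refcount(pp0)=2>1 -> COPY to pp4. 5 ppages; refcounts: pp0:1 pp1:2 pp2:2 pp3:2 pp4:1
Op 3: write(P1, v3, 179). refcount(pp3)=2>1 -> COPY to pp5. 6 ppages; refcounts: pp0:1 pp1:2 pp2:2 pp3:1 pp4:1 pp5:1
Op 4: write(P0, v0, 199). refcount(pp4)=1 -> write in place. 6 ppages; refcounts: pp0:1 pp1:2 pp2:2 pp3:1 pp4:1 pp5:1
Op 5: write(P1, v1, 187). refcount(pp1)=2>1 -> COPY to pp6. 7 ppages; refcounts: pp0:1 pp1:1 pp2:2 pp3:1 pp4:1 pp5:1 pp6:1
Op 6: write(P1, v2, 138). refcount(pp2)=2>1 -> COPY to pp7. 8 ppages; refcounts: pp0:1 pp1:1 pp2:1 pp3:1 pp4:1 pp5:1 pp6:1 pp7:1
Op 7: write(P1, v1, 158). refcount(pp6)=1 -> write in place. 8 ppages; refcounts: pp0:1 pp1:1 pp2:1 pp3:1 pp4:1 pp5:1 pp6:1 pp7:1
Op 8: write(P0, v3, 186). refcount(pp3)=1 -> write in place. 8 ppages; refcounts: pp0:1 pp1:1 pp2:1 pp3:1 pp4:1 pp5:1 pp6:1 pp7:1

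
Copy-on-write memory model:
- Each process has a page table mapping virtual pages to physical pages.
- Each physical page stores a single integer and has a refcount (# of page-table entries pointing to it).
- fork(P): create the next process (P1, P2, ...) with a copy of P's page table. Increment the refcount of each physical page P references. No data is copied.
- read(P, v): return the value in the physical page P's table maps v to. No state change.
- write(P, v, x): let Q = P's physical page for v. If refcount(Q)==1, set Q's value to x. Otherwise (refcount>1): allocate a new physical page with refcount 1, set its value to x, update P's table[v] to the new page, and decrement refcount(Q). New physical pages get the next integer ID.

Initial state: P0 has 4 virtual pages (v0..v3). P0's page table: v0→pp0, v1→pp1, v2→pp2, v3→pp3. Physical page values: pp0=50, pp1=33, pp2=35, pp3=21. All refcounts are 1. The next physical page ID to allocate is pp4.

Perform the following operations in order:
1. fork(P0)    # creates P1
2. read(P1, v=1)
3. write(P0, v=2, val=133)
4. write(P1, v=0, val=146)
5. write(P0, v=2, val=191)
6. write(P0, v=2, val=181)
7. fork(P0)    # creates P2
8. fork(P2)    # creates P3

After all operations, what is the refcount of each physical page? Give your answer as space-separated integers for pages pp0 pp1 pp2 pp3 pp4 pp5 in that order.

Answer: 3 4 1 4 3 1

Derivation:
Op 1: fork(P0) -> P1. 4 ppages; refcounts: pp0:2 pp1:2 pp2:2 pp3:2
Op 2: read(P1, v1) -> 33. No state change.
Op 3: write(P0, v2, 133). refcount(pp2)=2>1 -> COPY to pp4. 5 ppages; refcounts: pp0:2 pp1:2 pp2:1 pp3:2 pp4:1
Op 4: write(P1, v0, 146). refcount(pp0)=2>1 -> COPY to pp5. 6 ppages; refcounts: pp0:1 pp1:2 pp2:1 pp3:2 pp4:1 pp5:1
Op 5: write(P0, v2, 191). refcount(pp4)=1 -> write in place. 6 ppages; refcounts: pp0:1 pp1:2 pp2:1 pp3:2 pp4:1 pp5:1
Op 6: write(P0, v2, 181). refcount(pp4)=1 -> write in place. 6 ppages; refcounts: pp0:1 pp1:2 pp2:1 pp3:2 pp4:1 pp5:1
Op 7: fork(P0) -> P2. 6 ppages; refcounts: pp0:2 pp1:3 pp2:1 pp3:3 pp4:2 pp5:1
Op 8: fork(P2) -> P3. 6 ppages; refcounts: pp0:3 pp1:4 pp2:1 pp3:4 pp4:3 pp5:1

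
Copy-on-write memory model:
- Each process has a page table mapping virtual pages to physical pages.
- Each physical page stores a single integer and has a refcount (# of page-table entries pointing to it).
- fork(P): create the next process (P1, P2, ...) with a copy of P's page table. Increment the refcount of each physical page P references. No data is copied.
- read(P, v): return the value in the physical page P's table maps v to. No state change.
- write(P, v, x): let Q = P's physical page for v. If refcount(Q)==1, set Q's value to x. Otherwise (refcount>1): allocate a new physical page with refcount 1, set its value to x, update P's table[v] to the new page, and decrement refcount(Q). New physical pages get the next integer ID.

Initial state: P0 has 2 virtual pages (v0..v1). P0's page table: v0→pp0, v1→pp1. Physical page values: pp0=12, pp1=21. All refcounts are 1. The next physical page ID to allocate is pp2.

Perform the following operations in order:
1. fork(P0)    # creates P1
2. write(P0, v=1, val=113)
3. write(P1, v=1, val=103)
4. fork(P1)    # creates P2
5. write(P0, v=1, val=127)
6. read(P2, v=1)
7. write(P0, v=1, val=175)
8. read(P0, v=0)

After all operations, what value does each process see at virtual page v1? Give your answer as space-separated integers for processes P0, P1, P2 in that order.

Op 1: fork(P0) -> P1. 2 ppages; refcounts: pp0:2 pp1:2
Op 2: write(P0, v1, 113). refcount(pp1)=2>1 -> COPY to pp2. 3 ppages; refcounts: pp0:2 pp1:1 pp2:1
Op 3: write(P1, v1, 103). refcount(pp1)=1 -> write in place. 3 ppages; refcounts: pp0:2 pp1:1 pp2:1
Op 4: fork(P1) -> P2. 3 ppages; refcounts: pp0:3 pp1:2 pp2:1
Op 5: write(P0, v1, 127). refcount(pp2)=1 -> write in place. 3 ppages; refcounts: pp0:3 pp1:2 pp2:1
Op 6: read(P2, v1) -> 103. No state change.
Op 7: write(P0, v1, 175). refcount(pp2)=1 -> write in place. 3 ppages; refcounts: pp0:3 pp1:2 pp2:1
Op 8: read(P0, v0) -> 12. No state change.
P0: v1 -> pp2 = 175
P1: v1 -> pp1 = 103
P2: v1 -> pp1 = 103

Answer: 175 103 103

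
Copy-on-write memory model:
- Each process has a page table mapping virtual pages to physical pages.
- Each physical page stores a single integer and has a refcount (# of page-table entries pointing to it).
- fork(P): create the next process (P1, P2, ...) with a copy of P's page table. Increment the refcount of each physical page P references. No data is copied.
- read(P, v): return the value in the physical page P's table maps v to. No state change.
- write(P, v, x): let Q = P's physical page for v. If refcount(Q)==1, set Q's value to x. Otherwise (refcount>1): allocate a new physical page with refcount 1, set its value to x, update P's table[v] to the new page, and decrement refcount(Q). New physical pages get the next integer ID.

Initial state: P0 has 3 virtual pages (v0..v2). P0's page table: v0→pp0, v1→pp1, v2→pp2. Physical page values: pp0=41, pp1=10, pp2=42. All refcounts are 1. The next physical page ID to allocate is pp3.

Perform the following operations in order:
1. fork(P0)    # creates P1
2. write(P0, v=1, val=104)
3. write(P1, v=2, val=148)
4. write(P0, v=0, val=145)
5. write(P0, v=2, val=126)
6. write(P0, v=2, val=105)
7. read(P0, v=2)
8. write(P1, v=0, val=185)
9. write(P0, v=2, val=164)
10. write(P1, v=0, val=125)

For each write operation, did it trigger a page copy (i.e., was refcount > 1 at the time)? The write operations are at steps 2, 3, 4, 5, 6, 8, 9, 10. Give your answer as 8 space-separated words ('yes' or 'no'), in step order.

Op 1: fork(P0) -> P1. 3 ppages; refcounts: pp0:2 pp1:2 pp2:2
Op 2: write(P0, v1, 104). refcount(pp1)=2>1 -> COPY to pp3. 4 ppages; refcounts: pp0:2 pp1:1 pp2:2 pp3:1
Op 3: write(P1, v2, 148). refcount(pp2)=2>1 -> COPY to pp4. 5 ppages; refcounts: pp0:2 pp1:1 pp2:1 pp3:1 pp4:1
Op 4: write(P0, v0, 145). refcount(pp0)=2>1 -> COPY to pp5. 6 ppages; refcounts: pp0:1 pp1:1 pp2:1 pp3:1 pp4:1 pp5:1
Op 5: write(P0, v2, 126). refcount(pp2)=1 -> write in place. 6 ppages; refcounts: pp0:1 pp1:1 pp2:1 pp3:1 pp4:1 pp5:1
Op 6: write(P0, v2, 105). refcount(pp2)=1 -> write in place. 6 ppages; refcounts: pp0:1 pp1:1 pp2:1 pp3:1 pp4:1 pp5:1
Op 7: read(P0, v2) -> 105. No state change.
Op 8: write(P1, v0, 185). refcount(pp0)=1 -> write in place. 6 ppages; refcounts: pp0:1 pp1:1 pp2:1 pp3:1 pp4:1 pp5:1
Op 9: write(P0, v2, 164). refcount(pp2)=1 -> write in place. 6 ppages; refcounts: pp0:1 pp1:1 pp2:1 pp3:1 pp4:1 pp5:1
Op 10: write(P1, v0, 125). refcount(pp0)=1 -> write in place. 6 ppages; refcounts: pp0:1 pp1:1 pp2:1 pp3:1 pp4:1 pp5:1

yes yes yes no no no no no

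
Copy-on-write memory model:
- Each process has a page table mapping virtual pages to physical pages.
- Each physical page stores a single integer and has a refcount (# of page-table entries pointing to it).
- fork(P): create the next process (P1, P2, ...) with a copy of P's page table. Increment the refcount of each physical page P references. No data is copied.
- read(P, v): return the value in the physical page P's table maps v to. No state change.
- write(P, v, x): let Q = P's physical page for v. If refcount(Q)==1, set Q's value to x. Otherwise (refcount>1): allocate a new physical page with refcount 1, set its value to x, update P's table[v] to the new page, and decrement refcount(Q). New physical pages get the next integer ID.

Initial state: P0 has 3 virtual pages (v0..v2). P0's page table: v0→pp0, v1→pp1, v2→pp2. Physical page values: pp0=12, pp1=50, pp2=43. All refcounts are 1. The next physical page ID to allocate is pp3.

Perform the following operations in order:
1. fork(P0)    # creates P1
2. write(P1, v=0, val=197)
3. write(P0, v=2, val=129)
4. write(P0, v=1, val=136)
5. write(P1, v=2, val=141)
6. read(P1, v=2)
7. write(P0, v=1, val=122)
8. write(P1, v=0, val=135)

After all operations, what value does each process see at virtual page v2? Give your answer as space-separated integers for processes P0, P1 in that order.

Op 1: fork(P0) -> P1. 3 ppages; refcounts: pp0:2 pp1:2 pp2:2
Op 2: write(P1, v0, 197). refcount(pp0)=2>1 -> COPY to pp3. 4 ppages; refcounts: pp0:1 pp1:2 pp2:2 pp3:1
Op 3: write(P0, v2, 129). refcount(pp2)=2>1 -> COPY to pp4. 5 ppages; refcounts: pp0:1 pp1:2 pp2:1 pp3:1 pp4:1
Op 4: write(P0, v1, 136). refcount(pp1)=2>1 -> COPY to pp5. 6 ppages; refcounts: pp0:1 pp1:1 pp2:1 pp3:1 pp4:1 pp5:1
Op 5: write(P1, v2, 141). refcount(pp2)=1 -> write in place. 6 ppages; refcounts: pp0:1 pp1:1 pp2:1 pp3:1 pp4:1 pp5:1
Op 6: read(P1, v2) -> 141. No state change.
Op 7: write(P0, v1, 122). refcount(pp5)=1 -> write in place. 6 ppages; refcounts: pp0:1 pp1:1 pp2:1 pp3:1 pp4:1 pp5:1
Op 8: write(P1, v0, 135). refcount(pp3)=1 -> write in place. 6 ppages; refcounts: pp0:1 pp1:1 pp2:1 pp3:1 pp4:1 pp5:1
P0: v2 -> pp4 = 129
P1: v2 -> pp2 = 141

Answer: 129 141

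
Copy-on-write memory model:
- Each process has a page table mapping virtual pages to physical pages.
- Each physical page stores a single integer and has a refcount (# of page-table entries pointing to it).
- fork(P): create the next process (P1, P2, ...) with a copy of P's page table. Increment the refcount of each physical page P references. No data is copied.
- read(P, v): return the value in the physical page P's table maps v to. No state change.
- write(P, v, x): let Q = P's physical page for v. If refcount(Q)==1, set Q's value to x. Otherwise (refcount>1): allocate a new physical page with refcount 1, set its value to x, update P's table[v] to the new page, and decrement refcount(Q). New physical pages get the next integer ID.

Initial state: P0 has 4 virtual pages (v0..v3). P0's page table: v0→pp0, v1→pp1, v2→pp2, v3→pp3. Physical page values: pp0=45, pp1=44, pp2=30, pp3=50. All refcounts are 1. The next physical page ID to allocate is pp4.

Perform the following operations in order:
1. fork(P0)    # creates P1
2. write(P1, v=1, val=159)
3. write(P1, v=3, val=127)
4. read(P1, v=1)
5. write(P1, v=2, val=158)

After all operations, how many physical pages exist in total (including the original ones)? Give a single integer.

Answer: 7

Derivation:
Op 1: fork(P0) -> P1. 4 ppages; refcounts: pp0:2 pp1:2 pp2:2 pp3:2
Op 2: write(P1, v1, 159). refcount(pp1)=2>1 -> COPY to pp4. 5 ppages; refcounts: pp0:2 pp1:1 pp2:2 pp3:2 pp4:1
Op 3: write(P1, v3, 127). refcount(pp3)=2>1 -> COPY to pp5. 6 ppages; refcounts: pp0:2 pp1:1 pp2:2 pp3:1 pp4:1 pp5:1
Op 4: read(P1, v1) -> 159. No state change.
Op 5: write(P1, v2, 158). refcount(pp2)=2>1 -> COPY to pp6. 7 ppages; refcounts: pp0:2 pp1:1 pp2:1 pp3:1 pp4:1 pp5:1 pp6:1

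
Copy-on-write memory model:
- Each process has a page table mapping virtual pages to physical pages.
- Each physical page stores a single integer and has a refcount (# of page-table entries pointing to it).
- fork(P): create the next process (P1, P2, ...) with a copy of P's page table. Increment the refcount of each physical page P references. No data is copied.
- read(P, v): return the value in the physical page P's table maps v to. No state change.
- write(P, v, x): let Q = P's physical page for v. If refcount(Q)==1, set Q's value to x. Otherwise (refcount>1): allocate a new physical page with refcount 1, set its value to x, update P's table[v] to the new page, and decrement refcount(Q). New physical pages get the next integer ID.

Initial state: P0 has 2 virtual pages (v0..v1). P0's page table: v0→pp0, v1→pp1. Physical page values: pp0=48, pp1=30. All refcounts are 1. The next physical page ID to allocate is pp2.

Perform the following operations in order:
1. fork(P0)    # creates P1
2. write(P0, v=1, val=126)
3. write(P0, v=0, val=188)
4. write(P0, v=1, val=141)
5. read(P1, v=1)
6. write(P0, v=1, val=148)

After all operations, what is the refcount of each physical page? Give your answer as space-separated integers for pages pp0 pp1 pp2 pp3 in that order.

Answer: 1 1 1 1

Derivation:
Op 1: fork(P0) -> P1. 2 ppages; refcounts: pp0:2 pp1:2
Op 2: write(P0, v1, 126). refcount(pp1)=2>1 -> COPY to pp2. 3 ppages; refcounts: pp0:2 pp1:1 pp2:1
Op 3: write(P0, v0, 188). refcount(pp0)=2>1 -> COPY to pp3. 4 ppages; refcounts: pp0:1 pp1:1 pp2:1 pp3:1
Op 4: write(P0, v1, 141). refcount(pp2)=1 -> write in place. 4 ppages; refcounts: pp0:1 pp1:1 pp2:1 pp3:1
Op 5: read(P1, v1) -> 30. No state change.
Op 6: write(P0, v1, 148). refcount(pp2)=1 -> write in place. 4 ppages; refcounts: pp0:1 pp1:1 pp2:1 pp3:1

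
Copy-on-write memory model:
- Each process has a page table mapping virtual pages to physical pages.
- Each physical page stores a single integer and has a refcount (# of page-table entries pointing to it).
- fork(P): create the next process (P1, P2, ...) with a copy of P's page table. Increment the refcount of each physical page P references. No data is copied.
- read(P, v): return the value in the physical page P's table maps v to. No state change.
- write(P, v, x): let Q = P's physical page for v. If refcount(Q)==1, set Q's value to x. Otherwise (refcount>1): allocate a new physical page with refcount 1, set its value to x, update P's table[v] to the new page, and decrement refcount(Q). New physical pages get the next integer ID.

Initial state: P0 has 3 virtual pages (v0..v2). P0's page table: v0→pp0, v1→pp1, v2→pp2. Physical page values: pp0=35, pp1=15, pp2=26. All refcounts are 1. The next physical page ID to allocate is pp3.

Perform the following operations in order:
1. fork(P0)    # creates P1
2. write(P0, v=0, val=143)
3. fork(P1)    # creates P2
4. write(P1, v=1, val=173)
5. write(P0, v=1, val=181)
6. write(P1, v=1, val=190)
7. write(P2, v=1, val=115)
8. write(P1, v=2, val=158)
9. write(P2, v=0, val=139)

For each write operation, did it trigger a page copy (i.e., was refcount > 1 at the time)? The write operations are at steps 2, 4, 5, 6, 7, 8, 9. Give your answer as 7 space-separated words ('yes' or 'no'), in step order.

Op 1: fork(P0) -> P1. 3 ppages; refcounts: pp0:2 pp1:2 pp2:2
Op 2: write(P0, v0, 143). refcount(pp0)=2>1 -> COPY to pp3. 4 ppages; refcounts: pp0:1 pp1:2 pp2:2 pp3:1
Op 3: fork(P1) -> P2. 4 ppages; refcounts: pp0:2 pp1:3 pp2:3 pp3:1
Op 4: write(P1, v1, 173). refcount(pp1)=3>1 -> COPY to pp4. 5 ppages; refcounts: pp0:2 pp1:2 pp2:3 pp3:1 pp4:1
Op 5: write(P0, v1, 181). refcount(pp1)=2>1 -> COPY to pp5. 6 ppages; refcounts: pp0:2 pp1:1 pp2:3 pp3:1 pp4:1 pp5:1
Op 6: write(P1, v1, 190). refcount(pp4)=1 -> write in place. 6 ppages; refcounts: pp0:2 pp1:1 pp2:3 pp3:1 pp4:1 pp5:1
Op 7: write(P2, v1, 115). refcount(pp1)=1 -> write in place. 6 ppages; refcounts: pp0:2 pp1:1 pp2:3 pp3:1 pp4:1 pp5:1
Op 8: write(P1, v2, 158). refcount(pp2)=3>1 -> COPY to pp6. 7 ppages; refcounts: pp0:2 pp1:1 pp2:2 pp3:1 pp4:1 pp5:1 pp6:1
Op 9: write(P2, v0, 139). refcount(pp0)=2>1 -> COPY to pp7. 8 ppages; refcounts: pp0:1 pp1:1 pp2:2 pp3:1 pp4:1 pp5:1 pp6:1 pp7:1

yes yes yes no no yes yes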